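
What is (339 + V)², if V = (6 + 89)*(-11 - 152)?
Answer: 229401316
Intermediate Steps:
V = -15485 (V = 95*(-163) = -15485)
(339 + V)² = (339 - 15485)² = (-15146)² = 229401316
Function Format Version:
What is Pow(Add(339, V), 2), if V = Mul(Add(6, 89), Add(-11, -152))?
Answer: 229401316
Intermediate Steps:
V = -15485 (V = Mul(95, -163) = -15485)
Pow(Add(339, V), 2) = Pow(Add(339, -15485), 2) = Pow(-15146, 2) = 229401316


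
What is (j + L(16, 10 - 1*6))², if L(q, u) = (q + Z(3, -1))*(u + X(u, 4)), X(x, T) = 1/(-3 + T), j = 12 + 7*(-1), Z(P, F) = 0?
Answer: 7225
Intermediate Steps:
j = 5 (j = 12 - 7 = 5)
L(q, u) = q*(1 + u) (L(q, u) = (q + 0)*(u + 1/(-3 + 4)) = q*(u + 1/1) = q*(u + 1) = q*(1 + u))
(j + L(16, 10 - 1*6))² = (5 + 16*(1 + (10 - 1*6)))² = (5 + 16*(1 + (10 - 6)))² = (5 + 16*(1 + 4))² = (5 + 16*5)² = (5 + 80)² = 85² = 7225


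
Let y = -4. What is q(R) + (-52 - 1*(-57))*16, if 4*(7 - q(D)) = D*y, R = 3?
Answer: 90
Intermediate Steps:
q(D) = 7 + D (q(D) = 7 - D*(-4)/4 = 7 - (-1)*D = 7 + D)
q(R) + (-52 - 1*(-57))*16 = (7 + 3) + (-52 - 1*(-57))*16 = 10 + (-52 + 57)*16 = 10 + 5*16 = 10 + 80 = 90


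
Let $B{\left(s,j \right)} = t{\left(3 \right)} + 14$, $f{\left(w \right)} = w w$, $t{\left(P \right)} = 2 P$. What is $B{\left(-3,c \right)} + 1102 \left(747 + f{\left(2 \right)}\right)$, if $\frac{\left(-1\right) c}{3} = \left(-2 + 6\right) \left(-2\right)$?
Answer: $827622$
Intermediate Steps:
$c = 24$ ($c = - 3 \left(-2 + 6\right) \left(-2\right) = - 3 \cdot 4 \left(-2\right) = \left(-3\right) \left(-8\right) = 24$)
$f{\left(w \right)} = w^{2}$
$B{\left(s,j \right)} = 20$ ($B{\left(s,j \right)} = 2 \cdot 3 + 14 = 6 + 14 = 20$)
$B{\left(-3,c \right)} + 1102 \left(747 + f{\left(2 \right)}\right) = 20 + 1102 \left(747 + 2^{2}\right) = 20 + 1102 \left(747 + 4\right) = 20 + 1102 \cdot 751 = 20 + 827602 = 827622$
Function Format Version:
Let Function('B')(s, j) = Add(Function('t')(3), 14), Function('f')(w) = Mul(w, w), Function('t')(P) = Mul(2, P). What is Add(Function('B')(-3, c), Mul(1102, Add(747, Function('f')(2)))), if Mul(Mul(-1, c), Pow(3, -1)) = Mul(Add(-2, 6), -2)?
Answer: 827622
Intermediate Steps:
c = 24 (c = Mul(-3, Mul(Add(-2, 6), -2)) = Mul(-3, Mul(4, -2)) = Mul(-3, -8) = 24)
Function('f')(w) = Pow(w, 2)
Function('B')(s, j) = 20 (Function('B')(s, j) = Add(Mul(2, 3), 14) = Add(6, 14) = 20)
Add(Function('B')(-3, c), Mul(1102, Add(747, Function('f')(2)))) = Add(20, Mul(1102, Add(747, Pow(2, 2)))) = Add(20, Mul(1102, Add(747, 4))) = Add(20, Mul(1102, 751)) = Add(20, 827602) = 827622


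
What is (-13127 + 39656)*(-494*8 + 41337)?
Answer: 991786665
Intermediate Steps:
(-13127 + 39656)*(-494*8 + 41337) = 26529*(-3952 + 41337) = 26529*37385 = 991786665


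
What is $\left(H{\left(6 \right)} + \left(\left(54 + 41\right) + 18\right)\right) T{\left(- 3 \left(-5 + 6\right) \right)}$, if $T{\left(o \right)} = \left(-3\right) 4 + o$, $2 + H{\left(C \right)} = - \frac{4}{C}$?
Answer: $-1655$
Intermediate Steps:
$H{\left(C \right)} = -2 - \frac{4}{C}$
$T{\left(o \right)} = -12 + o$
$\left(H{\left(6 \right)} + \left(\left(54 + 41\right) + 18\right)\right) T{\left(- 3 \left(-5 + 6\right) \right)} = \left(\left(-2 - \frac{4}{6}\right) + \left(\left(54 + 41\right) + 18\right)\right) \left(-12 - 3 \left(-5 + 6\right)\right) = \left(\left(-2 - \frac{2}{3}\right) + \left(95 + 18\right)\right) \left(-12 - 3\right) = \left(\left(-2 - \frac{2}{3}\right) + 113\right) \left(-12 - 3\right) = \left(- \frac{8}{3} + 113\right) \left(-15\right) = \frac{331}{3} \left(-15\right) = -1655$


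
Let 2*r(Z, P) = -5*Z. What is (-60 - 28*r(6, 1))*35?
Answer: 12600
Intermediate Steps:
r(Z, P) = -5*Z/2 (r(Z, P) = (-5*Z)/2 = -5*Z/2)
(-60 - 28*r(6, 1))*35 = (-60 - (-70)*6)*35 = (-60 - 28*(-15))*35 = (-60 + 420)*35 = 360*35 = 12600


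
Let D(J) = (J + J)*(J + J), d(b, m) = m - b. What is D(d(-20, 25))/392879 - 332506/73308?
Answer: -65020414987/14400586866 ≈ -4.5151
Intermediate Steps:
D(J) = 4*J**2 (D(J) = (2*J)*(2*J) = 4*J**2)
D(d(-20, 25))/392879 - 332506/73308 = (4*(25 - 1*(-20))**2)/392879 - 332506/73308 = (4*(25 + 20)**2)*(1/392879) - 332506*1/73308 = (4*45**2)*(1/392879) - 166253/36654 = (4*2025)*(1/392879) - 166253/36654 = 8100*(1/392879) - 166253/36654 = 8100/392879 - 166253/36654 = -65020414987/14400586866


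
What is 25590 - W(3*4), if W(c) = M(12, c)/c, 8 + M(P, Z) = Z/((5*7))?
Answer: 2687017/105 ≈ 25591.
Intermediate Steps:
M(P, Z) = -8 + Z/35 (M(P, Z) = -8 + Z/((5*7)) = -8 + Z/35)
W(c) = (-8 + c/35)/c
25590 - W(3*4) = 25590 - (-280 + 3*4)/(35*(3*4)) = 25590 - (-280 + 12)/(35*12) = 25590 - (-268)/(35*12) = 25590 - 1*(-67/105) = 25590 + 67/105 = 2687017/105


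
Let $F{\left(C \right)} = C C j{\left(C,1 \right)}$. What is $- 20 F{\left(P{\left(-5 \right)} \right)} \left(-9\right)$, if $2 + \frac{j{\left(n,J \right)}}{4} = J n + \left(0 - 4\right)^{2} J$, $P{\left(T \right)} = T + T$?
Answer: $288000$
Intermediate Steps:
$P{\left(T \right)} = 2 T$
$j{\left(n,J \right)} = -8 + 64 J + 4 J n$ ($j{\left(n,J \right)} = -8 + 4 \left(J n + \left(0 - 4\right)^{2} J\right) = -8 + 4 \left(J n + \left(-4\right)^{2} J\right) = -8 + 4 \left(J n + 16 J\right) = -8 + 4 \left(16 J + J n\right) = -8 + \left(64 J + 4 J n\right) = -8 + 64 J + 4 J n$)
$F{\left(C \right)} = C^{2} \left(56 + 4 C\right)$ ($F{\left(C \right)} = C C \left(-8 + 64 \cdot 1 + 4 \cdot 1 C\right) = C^{2} \left(-8 + 64 + 4 C\right) = C^{2} \left(56 + 4 C\right)$)
$- 20 F{\left(P{\left(-5 \right)} \right)} \left(-9\right) = - 20 \cdot 4 \left(2 \left(-5\right)\right)^{2} \left(14 + 2 \left(-5\right)\right) \left(-9\right) = - 20 \cdot 4 \left(-10\right)^{2} \left(14 - 10\right) \left(-9\right) = - 20 \cdot 4 \cdot 100 \cdot 4 \left(-9\right) = \left(-20\right) 1600 \left(-9\right) = \left(-32000\right) \left(-9\right) = 288000$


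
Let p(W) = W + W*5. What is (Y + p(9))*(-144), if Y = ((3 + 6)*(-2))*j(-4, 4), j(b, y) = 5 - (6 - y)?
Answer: 0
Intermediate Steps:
j(b, y) = -1 + y (j(b, y) = 5 + (-6 + y) = -1 + y)
p(W) = 6*W (p(W) = W + 5*W = 6*W)
Y = -54 (Y = ((3 + 6)*(-2))*(-1 + 4) = (9*(-2))*3 = -18*3 = -54)
(Y + p(9))*(-144) = (-54 + 6*9)*(-144) = (-54 + 54)*(-144) = 0*(-144) = 0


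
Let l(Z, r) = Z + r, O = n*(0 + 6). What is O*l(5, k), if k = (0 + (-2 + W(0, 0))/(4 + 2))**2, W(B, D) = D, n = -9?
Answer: -276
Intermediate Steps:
O = -54 (O = -9*(0 + 6) = -9*6 = -54)
k = 1/9 (k = (0 + (-2 + 0)/(4 + 2))**2 = (0 - 2/6)**2 = (0 - 2*1/6)**2 = (0 - 1/3)**2 = (-1/3)**2 = 1/9 ≈ 0.11111)
O*l(5, k) = -54*(5 + 1/9) = -54*46/9 = -276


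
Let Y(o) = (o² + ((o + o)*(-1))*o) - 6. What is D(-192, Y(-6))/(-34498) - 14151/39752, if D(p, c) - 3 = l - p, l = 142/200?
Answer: -3099756637/8571028100 ≈ -0.36166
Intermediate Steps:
Y(o) = -6 - o² (Y(o) = (o² + ((2*o)*(-1))*o) - 6 = (o² + (-2*o)*o) - 6 = (o² - 2*o²) - 6 = -o² - 6 = -6 - o²)
l = 71/100 (l = 142*(1/200) = 71/100 ≈ 0.71000)
D(p, c) = 371/100 - p (D(p, c) = 3 + (71/100 - p) = 371/100 - p)
D(-192, Y(-6))/(-34498) - 14151/39752 = (371/100 - 1*(-192))/(-34498) - 14151/39752 = (371/100 + 192)*(-1/34498) - 14151*1/39752 = (19571/100)*(-1/34498) - 14151/39752 = -19571/3449800 - 14151/39752 = -3099756637/8571028100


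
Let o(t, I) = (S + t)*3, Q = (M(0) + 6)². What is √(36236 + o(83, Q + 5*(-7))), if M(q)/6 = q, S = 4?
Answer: √36497 ≈ 191.04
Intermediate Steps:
M(q) = 6*q
Q = 36 (Q = (6*0 + 6)² = (0 + 6)² = 6² = 36)
o(t, I) = 12 + 3*t (o(t, I) = (4 + t)*3 = 12 + 3*t)
√(36236 + o(83, Q + 5*(-7))) = √(36236 + (12 + 3*83)) = √(36236 + (12 + 249)) = √(36236 + 261) = √36497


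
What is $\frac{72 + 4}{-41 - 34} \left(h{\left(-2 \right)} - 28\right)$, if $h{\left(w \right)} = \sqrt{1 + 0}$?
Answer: $\frac{684}{25} \approx 27.36$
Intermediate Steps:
$h{\left(w \right)} = 1$ ($h{\left(w \right)} = \sqrt{1} = 1$)
$\frac{72 + 4}{-41 - 34} \left(h{\left(-2 \right)} - 28\right) = \frac{72 + 4}{-41 - 34} \left(1 - 28\right) = \frac{76}{-75} \left(-27\right) = 76 \left(- \frac{1}{75}\right) \left(-27\right) = \left(- \frac{76}{75}\right) \left(-27\right) = \frac{684}{25}$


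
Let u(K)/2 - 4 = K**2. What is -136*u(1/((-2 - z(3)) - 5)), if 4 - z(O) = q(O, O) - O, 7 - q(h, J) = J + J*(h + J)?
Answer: -53329/49 ≈ -1088.3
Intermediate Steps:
q(h, J) = 7 - J - J*(J + h) (q(h, J) = 7 - (J + J*(h + J)) = 7 - (J + J*(J + h)) = 7 + (-J - J*(J + h)) = 7 - J - J*(J + h))
z(O) = -3 + 2*O + 2*O**2 (z(O) = 4 - ((7 - O - O**2 - O*O) - O) = 4 - ((7 - O - O**2 - O**2) - O) = 4 - ((7 - O - 2*O**2) - O) = 4 - (7 - 2*O - 2*O**2) = 4 + (-7 + 2*O + 2*O**2) = -3 + 2*O + 2*O**2)
u(K) = 8 + 2*K**2
-136*u(1/((-2 - z(3)) - 5)) = -136*(8 + 2*(1/((-2 - (-3 + 2*3 + 2*3**2)) - 5))**2) = -136*(8 + 2*(1/((-2 - (-3 + 6 + 2*9)) - 5))**2) = -136*(8 + 2*(1/((-2 - (-3 + 6 + 18)) - 5))**2) = -136*(8 + 2*(1/((-2 - 1*21) - 5))**2) = -136*(8 + 2*(1/((-2 - 21) - 5))**2) = -136*(8 + 2*(1/(-23 - 5))**2) = -136*(8 + 2*(1/(-28))**2) = -136*(8 + 2*(-1/28)**2) = -136*(8 + 2*(1/784)) = -136*(8 + 1/392) = -136*3137/392 = -53329/49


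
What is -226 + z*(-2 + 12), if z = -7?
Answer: -296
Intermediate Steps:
-226 + z*(-2 + 12) = -226 - 7*(-2 + 12) = -226 - 7*10 = -226 - 70 = -296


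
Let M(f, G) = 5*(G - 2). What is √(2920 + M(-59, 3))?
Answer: 15*√13 ≈ 54.083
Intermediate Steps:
M(f, G) = -10 + 5*G (M(f, G) = 5*(-2 + G) = -10 + 5*G)
√(2920 + M(-59, 3)) = √(2920 + (-10 + 5*3)) = √(2920 + (-10 + 15)) = √(2920 + 5) = √2925 = 15*√13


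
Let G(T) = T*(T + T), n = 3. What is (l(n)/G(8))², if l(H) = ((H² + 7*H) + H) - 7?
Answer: 169/4096 ≈ 0.041260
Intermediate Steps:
G(T) = 2*T² (G(T) = T*(2*T) = 2*T²)
l(H) = -7 + H² + 8*H (l(H) = (H² + 8*H) - 7 = -7 + H² + 8*H)
(l(n)/G(8))² = ((-7 + 3² + 8*3)/((2*8²)))² = ((-7 + 9 + 24)/((2*64)))² = (26/128)² = (26*(1/128))² = (13/64)² = 169/4096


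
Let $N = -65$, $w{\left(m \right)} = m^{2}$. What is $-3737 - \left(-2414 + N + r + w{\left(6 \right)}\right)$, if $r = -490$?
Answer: $-804$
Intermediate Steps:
$-3737 - \left(-2414 + N + r + w{\left(6 \right)}\right) = -3737 + \left(2414 - \left(\left(-490 + 6^{2}\right) - 65\right)\right) = -3737 + \left(2414 - \left(\left(-490 + 36\right) - 65\right)\right) = -3737 + \left(2414 - \left(-454 - 65\right)\right) = -3737 + \left(2414 - -519\right) = -3737 + \left(2414 + 519\right) = -3737 + 2933 = -804$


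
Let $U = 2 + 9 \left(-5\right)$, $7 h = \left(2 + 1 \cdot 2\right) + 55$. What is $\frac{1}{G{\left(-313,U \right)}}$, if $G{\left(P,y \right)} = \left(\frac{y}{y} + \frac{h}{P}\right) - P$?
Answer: $\frac{2191}{687915} \approx 0.003185$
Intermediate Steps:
$h = \frac{59}{7}$ ($h = \frac{\left(2 + 1 \cdot 2\right) + 55}{7} = \frac{\left(2 + 2\right) + 55}{7} = \frac{4 + 55}{7} = \frac{1}{7} \cdot 59 = \frac{59}{7} \approx 8.4286$)
$U = -43$ ($U = 2 - 45 = -43$)
$G{\left(P,y \right)} = 1 - P + \frac{59}{7 P}$ ($G{\left(P,y \right)} = \left(\frac{y}{y} + \frac{59}{7 P}\right) - P = \left(1 + \frac{59}{7 P}\right) - P = 1 - P + \frac{59}{7 P}$)
$\frac{1}{G{\left(-313,U \right)}} = \frac{1}{1 - -313 + \frac{59}{7 \left(-313\right)}} = \frac{1}{1 + 313 + \frac{59}{7} \left(- \frac{1}{313}\right)} = \frac{1}{1 + 313 - \frac{59}{2191}} = \frac{1}{\frac{687915}{2191}} = \frac{2191}{687915}$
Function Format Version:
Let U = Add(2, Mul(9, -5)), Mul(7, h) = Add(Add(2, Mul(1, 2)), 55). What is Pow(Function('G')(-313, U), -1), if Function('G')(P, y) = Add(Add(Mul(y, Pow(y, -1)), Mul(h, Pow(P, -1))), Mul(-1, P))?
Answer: Rational(2191, 687915) ≈ 0.0031850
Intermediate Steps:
h = Rational(59, 7) (h = Mul(Rational(1, 7), Add(Add(2, Mul(1, 2)), 55)) = Mul(Rational(1, 7), Add(Add(2, 2), 55)) = Mul(Rational(1, 7), Add(4, 55)) = Mul(Rational(1, 7), 59) = Rational(59, 7) ≈ 8.4286)
U = -43 (U = Add(2, -45) = -43)
Function('G')(P, y) = Add(1, Mul(-1, P), Mul(Rational(59, 7), Pow(P, -1))) (Function('G')(P, y) = Add(Add(Mul(y, Pow(y, -1)), Mul(Rational(59, 7), Pow(P, -1))), Mul(-1, P)) = Add(Add(1, Mul(Rational(59, 7), Pow(P, -1))), Mul(-1, P)) = Add(1, Mul(-1, P), Mul(Rational(59, 7), Pow(P, -1))))
Pow(Function('G')(-313, U), -1) = Pow(Add(1, Mul(-1, -313), Mul(Rational(59, 7), Pow(-313, -1))), -1) = Pow(Add(1, 313, Mul(Rational(59, 7), Rational(-1, 313))), -1) = Pow(Add(1, 313, Rational(-59, 2191)), -1) = Pow(Rational(687915, 2191), -1) = Rational(2191, 687915)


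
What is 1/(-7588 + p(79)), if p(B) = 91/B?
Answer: -79/599361 ≈ -0.00013181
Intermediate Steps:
1/(-7588 + p(79)) = 1/(-7588 + 91/79) = 1/(-599361/79) = -79/599361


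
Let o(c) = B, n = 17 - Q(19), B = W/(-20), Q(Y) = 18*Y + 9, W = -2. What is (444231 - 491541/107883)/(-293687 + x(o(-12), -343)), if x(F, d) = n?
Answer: -15974827144/10573289181 ≈ -1.5109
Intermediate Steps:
Q(Y) = 9 + 18*Y
B = ⅒ (B = -2/(-20) = -2*(-1/20) = ⅒ ≈ 0.10000)
n = -334 (n = 17 - (9 + 18*19) = 17 - (9 + 342) = 17 - 1*351 = 17 - 351 = -334)
o(c) = ⅒
x(F, d) = -334
(444231 - 491541/107883)/(-293687 + x(o(-12), -343)) = (444231 - 491541/107883)/(-293687 - 334) = (444231 - 491541*1/107883)/(-294021) = (444231 - 163847/35961)*(-1/294021) = (15974827144/35961)*(-1/294021) = -15974827144/10573289181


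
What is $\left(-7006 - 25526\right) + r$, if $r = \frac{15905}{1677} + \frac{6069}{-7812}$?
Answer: $- \frac{6763153667}{207948} \approx -32523.0$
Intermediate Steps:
$r = \frac{1810669}{207948}$ ($r = 15905 \cdot \frac{1}{1677} + 6069 \left(- \frac{1}{7812}\right) = \frac{15905}{1677} - \frac{289}{372} = \frac{1810669}{207948} \approx 8.7073$)
$\left(-7006 - 25526\right) + r = \left(-7006 - 25526\right) + \frac{1810669}{207948} = -32532 + \frac{1810669}{207948} = - \frac{6763153667}{207948}$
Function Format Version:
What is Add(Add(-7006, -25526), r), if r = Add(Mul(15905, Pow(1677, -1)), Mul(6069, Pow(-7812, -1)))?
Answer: Rational(-6763153667, 207948) ≈ -32523.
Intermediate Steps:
r = Rational(1810669, 207948) (r = Add(Mul(15905, Rational(1, 1677)), Mul(6069, Rational(-1, 7812))) = Add(Rational(15905, 1677), Rational(-289, 372)) = Rational(1810669, 207948) ≈ 8.7073)
Add(Add(-7006, -25526), r) = Add(Add(-7006, -25526), Rational(1810669, 207948)) = Add(-32532, Rational(1810669, 207948)) = Rational(-6763153667, 207948)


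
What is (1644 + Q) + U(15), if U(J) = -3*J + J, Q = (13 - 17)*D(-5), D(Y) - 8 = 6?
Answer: 1558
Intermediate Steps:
D(Y) = 14 (D(Y) = 8 + 6 = 14)
Q = -56 (Q = (13 - 17)*14 = -4*14 = -56)
U(J) = -2*J
(1644 + Q) + U(15) = (1644 - 56) - 2*15 = 1588 - 30 = 1558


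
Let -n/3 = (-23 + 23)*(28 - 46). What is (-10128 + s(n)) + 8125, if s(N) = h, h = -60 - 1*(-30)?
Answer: -2033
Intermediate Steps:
h = -30 (h = -60 + 30 = -30)
n = 0 (n = -3*(-23 + 23)*(28 - 46) = -0*(-18) = -3*0 = 0)
s(N) = -30
(-10128 + s(n)) + 8125 = (-10128 - 30) + 8125 = -10158 + 8125 = -2033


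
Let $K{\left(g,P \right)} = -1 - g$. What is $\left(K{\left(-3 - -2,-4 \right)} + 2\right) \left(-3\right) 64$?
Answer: $-384$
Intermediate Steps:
$\left(K{\left(-3 - -2,-4 \right)} + 2\right) \left(-3\right) 64 = \left(\left(-1 - \left(-3 - -2\right)\right) + 2\right) \left(-3\right) 64 = \left(\left(-1 - \left(-3 + 2\right)\right) + 2\right) \left(-3\right) 64 = \left(\left(-1 - -1\right) + 2\right) \left(-3\right) 64 = \left(\left(-1 + 1\right) + 2\right) \left(-3\right) 64 = \left(0 + 2\right) \left(-3\right) 64 = 2 \left(-3\right) 64 = \left(-6\right) 64 = -384$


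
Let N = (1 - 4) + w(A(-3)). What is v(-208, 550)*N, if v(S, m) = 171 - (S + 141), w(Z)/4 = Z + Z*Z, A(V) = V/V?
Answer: 1190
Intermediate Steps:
A(V) = 1
w(Z) = 4*Z + 4*Z² (w(Z) = 4*(Z + Z*Z) = 4*(Z + Z²) = 4*Z + 4*Z²)
v(S, m) = 30 - S (v(S, m) = 171 - (141 + S) = 171 + (-141 - S) = 30 - S)
N = 5 (N = (1 - 4) + 4*1*(1 + 1) = -3 + 4*1*2 = -3 + 8 = 5)
v(-208, 550)*N = (30 - 1*(-208))*5 = (30 + 208)*5 = 238*5 = 1190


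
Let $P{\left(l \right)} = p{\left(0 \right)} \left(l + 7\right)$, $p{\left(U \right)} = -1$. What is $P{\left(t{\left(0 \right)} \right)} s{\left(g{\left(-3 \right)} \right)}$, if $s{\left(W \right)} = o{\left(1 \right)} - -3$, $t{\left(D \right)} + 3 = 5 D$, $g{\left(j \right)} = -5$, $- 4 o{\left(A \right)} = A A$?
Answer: $-11$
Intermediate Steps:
$o{\left(A \right)} = - \frac{A^{2}}{4}$ ($o{\left(A \right)} = - \frac{A A}{4} = - \frac{A^{2}}{4}$)
$t{\left(D \right)} = -3 + 5 D$
$s{\left(W \right)} = \frac{11}{4}$ ($s{\left(W \right)} = - \frac{1^{2}}{4} - -3 = \left(- \frac{1}{4}\right) 1 + 3 = - \frac{1}{4} + 3 = \frac{11}{4}$)
$P{\left(l \right)} = -7 - l$ ($P{\left(l \right)} = - (l + 7) = - (7 + l) = -7 - l$)
$P{\left(t{\left(0 \right)} \right)} s{\left(g{\left(-3 \right)} \right)} = \left(-7 - \left(-3 + 5 \cdot 0\right)\right) \frac{11}{4} = \left(-7 - \left(-3 + 0\right)\right) \frac{11}{4} = \left(-7 - -3\right) \frac{11}{4} = \left(-7 + 3\right) \frac{11}{4} = \left(-4\right) \frac{11}{4} = -11$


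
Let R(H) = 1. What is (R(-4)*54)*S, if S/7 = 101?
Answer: 38178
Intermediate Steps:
S = 707 (S = 7*101 = 707)
(R(-4)*54)*S = (1*54)*707 = 54*707 = 38178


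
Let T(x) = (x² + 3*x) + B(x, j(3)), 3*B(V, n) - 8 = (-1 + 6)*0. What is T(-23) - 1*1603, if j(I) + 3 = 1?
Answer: -3421/3 ≈ -1140.3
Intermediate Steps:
j(I) = -2 (j(I) = -3 + 1 = -2)
B(V, n) = 8/3 (B(V, n) = 8/3 + ((-1 + 6)*0)/3 = 8/3 + (5*0)/3 = 8/3 + (⅓)*0 = 8/3 + 0 = 8/3)
T(x) = 8/3 + x² + 3*x (T(x) = (x² + 3*x) + 8/3 = 8/3 + x² + 3*x)
T(-23) - 1*1603 = (8/3 + (-23)² + 3*(-23)) - 1*1603 = (8/3 + 529 - 69) - 1603 = 1388/3 - 1603 = -3421/3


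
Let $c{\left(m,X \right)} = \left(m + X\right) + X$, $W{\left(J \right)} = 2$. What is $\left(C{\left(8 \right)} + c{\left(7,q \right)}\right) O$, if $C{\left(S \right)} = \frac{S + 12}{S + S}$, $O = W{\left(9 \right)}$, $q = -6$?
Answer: $- \frac{15}{2} \approx -7.5$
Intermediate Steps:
$O = 2$
$c{\left(m,X \right)} = m + 2 X$ ($c{\left(m,X \right)} = \left(X + m\right) + X = m + 2 X$)
$C{\left(S \right)} = \frac{12 + S}{2 S}$
$\left(C{\left(8 \right)} + c{\left(7,q \right)}\right) O = \left(\frac{12 + 8}{2 \cdot 8} + \left(7 + 2 \left(-6\right)\right)\right) 2 = \left(\frac{1}{2} \cdot \frac{1}{8} \cdot 20 + \left(7 - 12\right)\right) 2 = \left(\frac{5}{4} - 5\right) 2 = \left(- \frac{15}{4}\right) 2 = - \frac{15}{2}$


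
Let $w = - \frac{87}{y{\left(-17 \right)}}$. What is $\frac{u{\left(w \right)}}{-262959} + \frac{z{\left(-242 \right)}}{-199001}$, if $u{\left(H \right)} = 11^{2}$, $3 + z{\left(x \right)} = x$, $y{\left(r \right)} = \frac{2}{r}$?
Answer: $\frac{40345834}{52329103959} \approx 0.000771$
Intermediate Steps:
$z{\left(x \right)} = -3 + x$
$w = \frac{1479}{2}$ ($w = - \frac{87}{2 \frac{1}{-17}} = - \frac{87}{2 \left(- \frac{1}{17}\right)} = - \frac{87}{- \frac{2}{17}} = \left(-87\right) \left(- \frac{17}{2}\right) = \frac{1479}{2} \approx 739.5$)
$u{\left(H \right)} = 121$
$\frac{u{\left(w \right)}}{-262959} + \frac{z{\left(-242 \right)}}{-199001} = \frac{121}{-262959} + \frac{-3 - 242}{-199001} = 121 \left(- \frac{1}{262959}\right) - - \frac{245}{199001} = - \frac{121}{262959} + \frac{245}{199001} = \frac{40345834}{52329103959}$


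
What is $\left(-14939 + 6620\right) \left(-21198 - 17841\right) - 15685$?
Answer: $324749756$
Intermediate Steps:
$\left(-14939 + 6620\right) \left(-21198 - 17841\right) - 15685 = \left(-8319\right) \left(-39039\right) - 15685 = 324765441 - 15685 = 324749756$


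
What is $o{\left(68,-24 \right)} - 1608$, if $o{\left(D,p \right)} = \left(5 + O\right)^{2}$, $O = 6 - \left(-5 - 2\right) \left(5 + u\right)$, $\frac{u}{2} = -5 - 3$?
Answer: $2748$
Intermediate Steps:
$u = -16$ ($u = 2 \left(-5 - 3\right) = 2 \left(-8\right) = -16$)
$O = -71$ ($O = 6 - \left(-5 - 2\right) \left(5 - 16\right) = 6 - \left(-7\right) \left(-11\right) = 6 - 77 = -71$)
$o{\left(D,p \right)} = 4356$ ($o{\left(D,p \right)} = \left(5 - 71\right)^{2} = \left(-66\right)^{2} = 4356$)
$o{\left(68,-24 \right)} - 1608 = 4356 - 1608 = 2748$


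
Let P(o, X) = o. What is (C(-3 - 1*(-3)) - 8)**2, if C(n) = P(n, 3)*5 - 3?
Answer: 121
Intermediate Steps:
C(n) = -3 + 5*n (C(n) = n*5 - 3 = 5*n - 3 = -3 + 5*n)
(C(-3 - 1*(-3)) - 8)**2 = ((-3 + 5*(-3 - 1*(-3))) - 8)**2 = ((-3 + 5*(-3 + 3)) - 8)**2 = ((-3 + 5*0) - 8)**2 = ((-3 + 0) - 8)**2 = (-3 - 8)**2 = (-11)**2 = 121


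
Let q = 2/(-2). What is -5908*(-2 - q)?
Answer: 5908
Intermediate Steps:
q = -1 (q = 2*(-½) = -1)
-5908*(-2 - q) = -5908*(-2 - 1*(-1)) = -5908*(-2 + 1) = -5908*(-1) = 5908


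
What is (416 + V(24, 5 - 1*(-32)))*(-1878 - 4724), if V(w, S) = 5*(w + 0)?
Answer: -3538672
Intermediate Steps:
V(w, S) = 5*w
(416 + V(24, 5 - 1*(-32)))*(-1878 - 4724) = (416 + 5*24)*(-1878 - 4724) = (416 + 120)*(-6602) = 536*(-6602) = -3538672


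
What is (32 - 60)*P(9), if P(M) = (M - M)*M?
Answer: 0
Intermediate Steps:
P(M) = 0 (P(M) = 0*M = 0)
(32 - 60)*P(9) = (32 - 60)*0 = -28*0 = 0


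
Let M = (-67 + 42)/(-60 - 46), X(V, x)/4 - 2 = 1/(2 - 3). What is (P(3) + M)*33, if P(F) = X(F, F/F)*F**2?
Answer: 126753/106 ≈ 1195.8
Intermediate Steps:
X(V, x) = 4 (X(V, x) = 8 + 4/(2 - 3) = 8 + 4/(-1) = 8 + 4*(-1) = 8 - 4 = 4)
P(F) = 4*F**2
M = 25/106 (M = -25/(-106) = -25*(-1/106) = 25/106 ≈ 0.23585)
(P(3) + M)*33 = (4*3**2 + 25/106)*33 = (4*9 + 25/106)*33 = (36 + 25/106)*33 = (3841/106)*33 = 126753/106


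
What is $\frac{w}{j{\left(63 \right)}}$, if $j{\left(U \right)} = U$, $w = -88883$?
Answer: $- \frac{88883}{63} \approx -1410.8$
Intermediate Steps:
$\frac{w}{j{\left(63 \right)}} = - \frac{88883}{63}$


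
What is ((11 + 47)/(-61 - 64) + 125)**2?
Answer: 242331489/15625 ≈ 15509.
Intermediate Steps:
((11 + 47)/(-61 - 64) + 125)**2 = (58/(-125) + 125)**2 = (58*(-1/125) + 125)**2 = (-58/125 + 125)**2 = (15567/125)**2 = 242331489/15625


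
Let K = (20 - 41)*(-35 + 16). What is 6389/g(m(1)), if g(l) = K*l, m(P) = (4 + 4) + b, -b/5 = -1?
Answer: 6389/5187 ≈ 1.2317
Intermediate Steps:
b = 5 (b = -5*(-1) = 5)
m(P) = 13 (m(P) = (4 + 4) + 5 = 8 + 5 = 13)
K = 399 (K = -21*(-19) = 399)
g(l) = 399*l
6389/g(m(1)) = 6389/((399*13)) = 6389/5187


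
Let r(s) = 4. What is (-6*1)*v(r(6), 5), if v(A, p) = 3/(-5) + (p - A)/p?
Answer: 12/5 ≈ 2.4000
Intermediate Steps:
v(A, p) = -3/5 + (p - A)/p (v(A, p) = 3*(-1/5) + (p - A)/p = -3/5 + (p - A)/p)
(-6*1)*v(r(6), 5) = (-6*1)*(2/5 - 1*4/5) = -6*(2/5 - 1*4*1/5) = -6*(2/5 - 4/5) = -6*(-2/5) = 12/5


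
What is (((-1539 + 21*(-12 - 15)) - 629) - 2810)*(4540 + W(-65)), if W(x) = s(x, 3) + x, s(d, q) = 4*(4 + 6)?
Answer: -25035675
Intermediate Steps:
s(d, q) = 40 (s(d, q) = 4*10 = 40)
W(x) = 40 + x
(((-1539 + 21*(-12 - 15)) - 629) - 2810)*(4540 + W(-65)) = (((-1539 + 21*(-12 - 15)) - 629) - 2810)*(4540 + (40 - 65)) = (((-1539 + 21*(-27)) - 629) - 2810)*(4540 - 25) = (((-1539 - 567) - 629) - 2810)*4515 = ((-2106 - 629) - 2810)*4515 = (-2735 - 2810)*4515 = -5545*4515 = -25035675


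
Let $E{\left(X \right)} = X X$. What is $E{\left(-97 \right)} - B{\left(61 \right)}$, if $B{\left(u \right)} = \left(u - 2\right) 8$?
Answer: $8937$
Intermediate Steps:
$B{\left(u \right)} = -16 + 8 u$ ($B{\left(u \right)} = \left(-2 + u\right) 8 = -16 + 8 u$)
$E{\left(X \right)} = X^{2}$
$E{\left(-97 \right)} - B{\left(61 \right)} = \left(-97\right)^{2} - \left(-16 + 8 \cdot 61\right) = 9409 - \left(-16 + 488\right) = 9409 - 472 = 8937$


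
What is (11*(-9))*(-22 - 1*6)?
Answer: 2772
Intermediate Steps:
(11*(-9))*(-22 - 1*6) = -99*(-22 - 6) = -99*(-28) = 2772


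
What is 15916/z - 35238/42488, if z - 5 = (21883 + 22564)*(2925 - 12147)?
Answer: -7222194064255/8707708024876 ≈ -0.82940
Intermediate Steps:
z = -409890229 (z = 5 + (21883 + 22564)*(2925 - 12147) = 5 + 44447*(-9222) = 5 - 409890234 = -409890229)
15916/z - 35238/42488 = 15916/(-409890229) - 35238/42488 = 15916*(-1/409890229) - 35238*1/42488 = -15916/409890229 - 17619/21244 = -7222194064255/8707708024876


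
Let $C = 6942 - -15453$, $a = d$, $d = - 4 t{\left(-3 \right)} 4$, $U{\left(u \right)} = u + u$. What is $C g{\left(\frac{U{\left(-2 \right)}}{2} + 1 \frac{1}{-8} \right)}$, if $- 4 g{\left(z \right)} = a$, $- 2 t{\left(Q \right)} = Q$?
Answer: $134370$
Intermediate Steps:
$U{\left(u \right)} = 2 u$
$t{\left(Q \right)} = - \frac{Q}{2}$
$d = -24$ ($d = - 4 \left(\left(- \frac{1}{2}\right) \left(-3\right)\right) 4 = \left(-4\right) \frac{3}{2} \cdot 4 = \left(-6\right) 4 = -24$)
$a = -24$
$g{\left(z \right)} = 6$ ($g{\left(z \right)} = \left(- \frac{1}{4}\right) \left(-24\right) = 6$)
$C = 22395$ ($C = 6942 + 15453 = 22395$)
$C g{\left(\frac{U{\left(-2 \right)}}{2} + 1 \frac{1}{-8} \right)} = 22395 \cdot 6 = 134370$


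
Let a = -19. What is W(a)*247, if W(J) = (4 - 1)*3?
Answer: 2223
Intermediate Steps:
W(J) = 9 (W(J) = 3*3 = 9)
W(a)*247 = 9*247 = 2223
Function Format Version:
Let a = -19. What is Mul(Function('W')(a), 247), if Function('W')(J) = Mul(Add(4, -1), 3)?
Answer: 2223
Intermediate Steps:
Function('W')(J) = 9 (Function('W')(J) = Mul(3, 3) = 9)
Mul(Function('W')(a), 247) = Mul(9, 247) = 2223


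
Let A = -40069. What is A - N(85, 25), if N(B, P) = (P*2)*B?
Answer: -44319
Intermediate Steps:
N(B, P) = 2*B*P (N(B, P) = (2*P)*B = 2*B*P)
A - N(85, 25) = -40069 - 2*85*25 = -40069 - 1*4250 = -40069 - 4250 = -44319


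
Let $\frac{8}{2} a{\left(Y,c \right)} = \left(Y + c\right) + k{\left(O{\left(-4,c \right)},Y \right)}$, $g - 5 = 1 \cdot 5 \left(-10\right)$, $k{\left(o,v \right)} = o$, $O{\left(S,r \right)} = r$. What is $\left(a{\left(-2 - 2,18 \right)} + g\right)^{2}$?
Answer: $1369$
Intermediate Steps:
$g = -45$ ($g = 5 + 1 \cdot 5 \left(-10\right) = 5 + 5 \left(-10\right) = 5 - 50 = -45$)
$a{\left(Y,c \right)} = \frac{c}{2} + \frac{Y}{4}$ ($a{\left(Y,c \right)} = \frac{\left(Y + c\right) + c}{4} = \frac{Y + 2 c}{4} = \frac{c}{2} + \frac{Y}{4}$)
$\left(a{\left(-2 - 2,18 \right)} + g\right)^{2} = \left(\left(\frac{1}{2} \cdot 18 + \frac{-2 - 2}{4}\right) - 45\right)^{2} = \left(\left(9 + \frac{-2 - 2}{4}\right) - 45\right)^{2} = \left(\left(9 + \frac{1}{4} \left(-4\right)\right) - 45\right)^{2} = \left(\left(9 - 1\right) - 45\right)^{2} = \left(8 - 45\right)^{2} = \left(-37\right)^{2} = 1369$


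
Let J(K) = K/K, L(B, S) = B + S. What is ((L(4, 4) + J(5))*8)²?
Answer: 5184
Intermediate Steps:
J(K) = 1
((L(4, 4) + J(5))*8)² = (((4 + 4) + 1)*8)² = ((8 + 1)*8)² = (9*8)² = 72² = 5184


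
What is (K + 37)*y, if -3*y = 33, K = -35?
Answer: -22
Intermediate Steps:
y = -11 (y = -1/3*33 = -11)
(K + 37)*y = (-35 + 37)*(-11) = 2*(-11) = -22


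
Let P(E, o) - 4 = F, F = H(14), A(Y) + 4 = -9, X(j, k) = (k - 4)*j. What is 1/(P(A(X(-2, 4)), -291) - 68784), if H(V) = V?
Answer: -1/68766 ≈ -1.4542e-5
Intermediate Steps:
X(j, k) = j*(-4 + k) (X(j, k) = (-4 + k)*j = j*(-4 + k))
A(Y) = -13 (A(Y) = -4 - 9 = -13)
F = 14
P(E, o) = 18 (P(E, o) = 4 + 14 = 18)
1/(P(A(X(-2, 4)), -291) - 68784) = 1/(18 - 68784) = 1/(-68766) = -1/68766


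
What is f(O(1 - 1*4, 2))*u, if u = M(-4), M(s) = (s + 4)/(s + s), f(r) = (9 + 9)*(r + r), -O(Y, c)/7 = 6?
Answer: 0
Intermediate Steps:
O(Y, c) = -42 (O(Y, c) = -7*6 = -42)
f(r) = 36*r (f(r) = 18*(2*r) = 36*r)
M(s) = (4 + s)/(2*s) (M(s) = (4 + s)/((2*s)) = (4 + s)*(1/(2*s)) = (4 + s)/(2*s))
u = 0 (u = (½)*(4 - 4)/(-4) = (½)*(-¼)*0 = 0)
f(O(1 - 1*4, 2))*u = (36*(-42))*0 = -1512*0 = 0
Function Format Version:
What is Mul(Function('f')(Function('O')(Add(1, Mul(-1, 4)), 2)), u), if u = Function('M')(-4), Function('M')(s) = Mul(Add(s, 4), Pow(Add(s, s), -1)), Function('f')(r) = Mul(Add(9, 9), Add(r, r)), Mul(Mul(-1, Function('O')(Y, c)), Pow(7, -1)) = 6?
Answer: 0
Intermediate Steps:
Function('O')(Y, c) = -42 (Function('O')(Y, c) = Mul(-7, 6) = -42)
Function('f')(r) = Mul(36, r) (Function('f')(r) = Mul(18, Mul(2, r)) = Mul(36, r))
Function('M')(s) = Mul(Rational(1, 2), Pow(s, -1), Add(4, s)) (Function('M')(s) = Mul(Add(4, s), Pow(Mul(2, s), -1)) = Mul(Add(4, s), Mul(Rational(1, 2), Pow(s, -1))) = Mul(Rational(1, 2), Pow(s, -1), Add(4, s)))
u = 0 (u = Mul(Rational(1, 2), Pow(-4, -1), Add(4, -4)) = Mul(Rational(1, 2), Rational(-1, 4), 0) = 0)
Mul(Function('f')(Function('O')(Add(1, Mul(-1, 4)), 2)), u) = Mul(Mul(36, -42), 0) = Mul(-1512, 0) = 0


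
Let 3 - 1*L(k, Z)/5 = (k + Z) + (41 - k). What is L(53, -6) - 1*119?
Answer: -279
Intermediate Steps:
L(k, Z) = -190 - 5*Z (L(k, Z) = 15 - 5*((k + Z) + (41 - k)) = 15 - 5*((Z + k) + (41 - k)) = 15 - 5*(41 + Z) = 15 + (-205 - 5*Z) = -190 - 5*Z)
L(53, -6) - 1*119 = (-190 - 5*(-6)) - 1*119 = (-190 + 30) - 119 = -160 - 119 = -279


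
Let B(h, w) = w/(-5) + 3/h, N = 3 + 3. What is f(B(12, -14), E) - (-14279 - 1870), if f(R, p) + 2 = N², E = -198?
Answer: 16183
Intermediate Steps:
N = 6
B(h, w) = 3/h - w/5 (B(h, w) = w*(-⅕) + 3/h = -w/5 + 3/h = 3/h - w/5)
f(R, p) = 34 (f(R, p) = -2 + 6² = -2 + 36 = 34)
f(B(12, -14), E) - (-14279 - 1870) = 34 - (-14279 - 1870) = 34 - 1*(-16149) = 34 + 16149 = 16183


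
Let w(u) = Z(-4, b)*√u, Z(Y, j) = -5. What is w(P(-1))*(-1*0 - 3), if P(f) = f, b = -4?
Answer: 15*I ≈ 15.0*I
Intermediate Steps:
w(u) = -5*√u
w(P(-1))*(-1*0 - 3) = (-5*I)*(-1*0 - 3) = (-5*I)*(0 - 3) = -5*I*(-3) = 15*I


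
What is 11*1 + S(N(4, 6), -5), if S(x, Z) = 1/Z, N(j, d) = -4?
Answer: 54/5 ≈ 10.800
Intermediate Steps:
11*1 + S(N(4, 6), -5) = 11*1 + 1/(-5) = 11 - 1/5 = 54/5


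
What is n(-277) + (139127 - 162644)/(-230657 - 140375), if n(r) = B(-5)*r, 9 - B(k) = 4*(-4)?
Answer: -2569373083/371032 ≈ -6924.9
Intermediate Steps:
B(k) = 25 (B(k) = 9 - 4*(-4) = 9 - 1*(-16) = 9 + 16 = 25)
n(r) = 25*r
n(-277) + (139127 - 162644)/(-230657 - 140375) = 25*(-277) + (139127 - 162644)/(-230657 - 140375) = -6925 - 23517/(-371032) = -6925 - 23517*(-1/371032) = -6925 + 23517/371032 = -2569373083/371032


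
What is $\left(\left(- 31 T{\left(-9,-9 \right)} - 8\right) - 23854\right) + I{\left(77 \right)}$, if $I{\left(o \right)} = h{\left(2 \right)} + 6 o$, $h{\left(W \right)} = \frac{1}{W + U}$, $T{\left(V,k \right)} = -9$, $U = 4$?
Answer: $- \frac{138725}{6} \approx -23121.0$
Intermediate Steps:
$h{\left(W \right)} = \frac{1}{4 + W}$ ($h{\left(W \right)} = \frac{1}{W + 4} = \frac{1}{4 + W}$)
$I{\left(o \right)} = \frac{1}{6} + 6 o$ ($I{\left(o \right)} = \frac{1}{4 + 2} + 6 o = \frac{1}{6} + 6 o$)
$\left(\left(- 31 T{\left(-9,-9 \right)} - 8\right) - 23854\right) + I{\left(77 \right)} = \left(\left(\left(-31\right) \left(-9\right) - 8\right) - 23854\right) + \left(\frac{1}{6} + 6 \cdot 77\right) = \left(\left(279 - 8\right) - 23854\right) + \left(\frac{1}{6} + 462\right) = \left(271 - 23854\right) + \frac{2773}{6} = -23583 + \frac{2773}{6} = - \frac{138725}{6}$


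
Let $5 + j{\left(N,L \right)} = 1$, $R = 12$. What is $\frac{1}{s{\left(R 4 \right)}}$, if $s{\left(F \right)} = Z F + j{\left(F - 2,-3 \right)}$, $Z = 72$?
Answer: $\frac{1}{3452} \approx 0.00028969$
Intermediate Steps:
$j{\left(N,L \right)} = -4$ ($j{\left(N,L \right)} = -5 + 1 = -4$)
$s{\left(F \right)} = -4 + 72 F$ ($s{\left(F \right)} = 72 F - 4 = -4 + 72 F$)
$\frac{1}{s{\left(R 4 \right)}} = \frac{1}{-4 + 72 \cdot 12 \cdot 4} = \frac{1}{-4 + 72 \cdot 48} = \frac{1}{-4 + 3456} = \frac{1}{3452}$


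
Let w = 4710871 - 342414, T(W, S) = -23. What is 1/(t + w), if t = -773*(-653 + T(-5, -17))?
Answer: 1/4891005 ≈ 2.0446e-7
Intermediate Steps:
w = 4368457
t = 522548 (t = -773*(-653 - 23) = -773*(-676) = 522548)
1/(t + w) = 1/(522548 + 4368457) = 1/4891005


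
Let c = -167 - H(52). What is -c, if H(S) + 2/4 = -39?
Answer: 255/2 ≈ 127.50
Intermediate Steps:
H(S) = -79/2 (H(S) = -1/2 - 39 = -79/2)
c = -255/2 (c = -167 - 1*(-79/2) = -167 + 79/2 = -255/2 ≈ -127.50)
-c = -1*(-255/2) = 255/2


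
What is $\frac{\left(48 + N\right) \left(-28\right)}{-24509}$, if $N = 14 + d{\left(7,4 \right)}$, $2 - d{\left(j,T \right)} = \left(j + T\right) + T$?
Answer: $\frac{1372}{24509} \approx 0.055979$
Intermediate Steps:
$d{\left(j,T \right)} = 2 - j - 2 T$ ($d{\left(j,T \right)} = 2 - \left(\left(j + T\right) + T\right) = 2 - \left(\left(T + j\right) + T\right) = 2 - \left(j + 2 T\right) = 2 - j - 2 T$)
$N = 1$ ($N = 14 - 13 = 1$)
$\frac{\left(48 + N\right) \left(-28\right)}{-24509} = \frac{\left(48 + 1\right) \left(-28\right)}{-24509} = 49 \left(-28\right) \left(- \frac{1}{24509}\right) = \left(-1372\right) \left(- \frac{1}{24509}\right) = \frac{1372}{24509}$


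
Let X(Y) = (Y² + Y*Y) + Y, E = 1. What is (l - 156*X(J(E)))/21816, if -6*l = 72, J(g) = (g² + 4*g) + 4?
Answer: -1112/909 ≈ -1.2233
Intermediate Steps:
J(g) = 4 + g² + 4*g
X(Y) = Y + 2*Y² (X(Y) = (Y² + Y²) + Y = 2*Y² + Y = Y + 2*Y²)
l = -12 (l = -⅙*72 = -12)
(l - 156*X(J(E)))/21816 = (-12 - 156*(4 + 1² + 4*1)*(1 + 2*(4 + 1² + 4*1)))/21816 = (-12 - 156*(4 + 1 + 4)*(1 + 2*(4 + 1 + 4)))*(1/21816) = (-12 - 1404*(1 + 2*9))*(1/21816) = (-12 - 1404*(1 + 18))*(1/21816) = (-12 - 1404*19)*(1/21816) = (-12 - 156*171)*(1/21816) = (-12 - 26676)*(1/21816) = -26688*1/21816 = -1112/909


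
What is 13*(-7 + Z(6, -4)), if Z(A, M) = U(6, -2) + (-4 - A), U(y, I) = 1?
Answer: -208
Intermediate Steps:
Z(A, M) = -3 - A (Z(A, M) = 1 + (-4 - A) = -3 - A)
13*(-7 + Z(6, -4)) = 13*(-7 + (-3 - 1*6)) = 13*(-7 + (-3 - 6)) = 13*(-7 - 9) = 13*(-16) = -208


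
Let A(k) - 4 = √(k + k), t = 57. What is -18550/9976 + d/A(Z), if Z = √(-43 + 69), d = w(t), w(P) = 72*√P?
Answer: -9275/4988 + 72*√57/(4 + 2^(¾)*13^(¼)) ≈ 73.708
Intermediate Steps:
d = 72*√57 ≈ 543.59
Z = √26 ≈ 5.0990
A(k) = 4 + √2*√k (A(k) = 4 + √(k + k) = 4 + √(2*k) = 4 + √2*√k)
-18550/9976 + d/A(Z) = -18550/9976 + (72*√57)/(4 + √2*√(√26)) = -18550*1/9976 + (72*√57)/(4 + √2*26^(¼)) = -9275/4988 + (72*√57)/(4 + 2^(¾)*13^(¼)) = -9275/4988 + 72*√57/(4 + 2^(¾)*13^(¼))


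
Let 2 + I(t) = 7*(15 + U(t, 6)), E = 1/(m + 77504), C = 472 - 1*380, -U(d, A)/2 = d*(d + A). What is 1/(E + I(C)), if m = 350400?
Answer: -427904/53967680383 ≈ -7.9289e-6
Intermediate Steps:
U(d, A) = -2*d*(A + d) (U(d, A) = -2*d*(d + A) = -2*d*(A + d))
C = 92 (C = 472 - 380 = 92)
E = 1/427904 (E = 1/(350400 + 77504) = 1/427904 ≈ 2.3370e-6)
I(t) = 103 - 14*t*(6 + t) (I(t) = -2 + 7*(15 - 2*t*(6 + t)) = -2 + (105 - 14*t*(6 + t)) = 103 - 14*t*(6 + t))
1/(E + I(C)) = 1/(1/427904 + (103 - 14*92*(6 + 92))) = 1/(1/427904 + (103 - 14*92*98)) = 1/(1/427904 + (103 - 126224)) = 1/(1/427904 - 126121) = 1/(-53967680383/427904) = -427904/53967680383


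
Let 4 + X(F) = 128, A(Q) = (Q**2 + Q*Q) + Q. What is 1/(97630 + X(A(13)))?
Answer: 1/97754 ≈ 1.0230e-5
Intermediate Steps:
A(Q) = Q + 2*Q**2 (A(Q) = (Q**2 + Q**2) + Q = 2*Q**2 + Q = Q + 2*Q**2)
X(F) = 124 (X(F) = -4 + 128 = 124)
1/(97630 + X(A(13))) = 1/(97630 + 124) = 1/97754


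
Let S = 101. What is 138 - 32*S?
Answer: -3094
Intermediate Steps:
138 - 32*S = 138 - 32*101 = 138 - 3232 = -3094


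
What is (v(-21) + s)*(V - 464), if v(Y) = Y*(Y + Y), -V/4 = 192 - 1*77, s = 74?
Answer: -883344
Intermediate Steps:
V = -460 (V = -4*(192 - 1*77) = -4*(192 - 77) = -4*115 = -460)
v(Y) = 2*Y² (v(Y) = Y*(2*Y) = 2*Y²)
(v(-21) + s)*(V - 464) = (2*(-21)² + 74)*(-460 - 464) = (2*441 + 74)*(-924) = (882 + 74)*(-924) = 956*(-924) = -883344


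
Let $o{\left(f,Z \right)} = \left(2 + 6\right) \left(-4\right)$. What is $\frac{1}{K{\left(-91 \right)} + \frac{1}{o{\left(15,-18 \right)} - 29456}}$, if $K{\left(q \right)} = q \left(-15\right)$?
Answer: $\frac{29488}{40251119} \approx 0.0007326$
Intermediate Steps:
$o{\left(f,Z \right)} = -32$ ($o{\left(f,Z \right)} = 8 \left(-4\right) = -32$)
$K{\left(q \right)} = - 15 q$
$\frac{1}{K{\left(-91 \right)} + \frac{1}{o{\left(15,-18 \right)} - 29456}} = \frac{1}{\left(-15\right) \left(-91\right) + \frac{1}{-32 - 29456}} = \frac{1}{1365 + \frac{1}{-29488}} = \frac{1}{1365 - \frac{1}{29488}} = \frac{1}{\frac{40251119}{29488}} = \frac{29488}{40251119}$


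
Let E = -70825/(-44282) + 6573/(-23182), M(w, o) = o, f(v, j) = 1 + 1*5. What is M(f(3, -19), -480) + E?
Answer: -122847738989/256636331 ≈ -478.68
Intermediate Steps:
f(v, j) = 6 (f(v, j) = 1 + 5 = 6)
E = 337699891/256636331 (E = -70825*(-1/44282) + 6573*(-1/23182) = 70825/44282 - 6573/23182 = 337699891/256636331 ≈ 1.3159)
M(f(3, -19), -480) + E = -480 + 337699891/256636331 = -122847738989/256636331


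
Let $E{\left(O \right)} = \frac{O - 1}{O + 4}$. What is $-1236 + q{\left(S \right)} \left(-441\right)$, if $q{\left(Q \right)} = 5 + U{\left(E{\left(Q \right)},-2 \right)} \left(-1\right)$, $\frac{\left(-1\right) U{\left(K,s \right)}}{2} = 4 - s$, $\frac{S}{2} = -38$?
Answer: $-8733$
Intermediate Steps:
$S = -76$ ($S = 2 \left(-38\right) = -76$)
$E{\left(O \right)} = \frac{-1 + O}{4 + O}$
$U{\left(K,s \right)} = -8 + 2 s$ ($U{\left(K,s \right)} = - 2 \left(4 - s\right) = -8 + 2 s$)
$q{\left(Q \right)} = 17$ ($q{\left(Q \right)} = 5 + \left(-8 + 2 \left(-2\right)\right) \left(-1\right) = 5 + \left(-8 - 4\right) \left(-1\right) = 5 - -12 = 5 + 12 = 17$)
$-1236 + q{\left(S \right)} \left(-441\right) = -1236 + 17 \left(-441\right) = -1236 - 7497 = -8733$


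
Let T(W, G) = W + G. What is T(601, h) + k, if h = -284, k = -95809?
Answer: -95492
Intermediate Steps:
T(W, G) = G + W
T(601, h) + k = (-284 + 601) - 95809 = 317 - 95809 = -95492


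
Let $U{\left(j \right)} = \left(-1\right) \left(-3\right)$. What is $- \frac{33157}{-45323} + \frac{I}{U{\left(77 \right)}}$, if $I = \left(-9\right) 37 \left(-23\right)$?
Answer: $\frac{115742776}{45323} \approx 2553.7$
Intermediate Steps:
$U{\left(j \right)} = 3$
$I = 7659$ ($I = \left(-333\right) \left(-23\right) = 7659$)
$- \frac{33157}{-45323} + \frac{I}{U{\left(77 \right)}} = - \frac{33157}{-45323} + \frac{7659}{3} = \left(-33157\right) \left(- \frac{1}{45323}\right) + 7659 \cdot \frac{1}{3} = \frac{33157}{45323} + 2553 = \frac{115742776}{45323}$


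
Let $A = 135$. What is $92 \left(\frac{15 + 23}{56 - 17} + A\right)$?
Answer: $\frac{487876}{39} \approx 12510.0$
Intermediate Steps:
$92 \left(\frac{15 + 23}{56 - 17} + A\right) = 92 \left(\frac{15 + 23}{56 - 17} + 135\right) = 92 \left(\frac{38}{39} + 135\right) = 92 \cdot \frac{5303}{39} = \frac{487876}{39}$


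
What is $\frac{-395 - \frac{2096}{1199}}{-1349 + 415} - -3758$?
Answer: $\frac{4208932129}{1119866} \approx 3758.4$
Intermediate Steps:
$\frac{-395 - \frac{2096}{1199}}{-1349 + 415} - -3758 = \frac{-395 - \frac{2096}{1199}}{-934} + 3758 = \left(-395 - \frac{2096}{1199}\right) \left(- \frac{1}{934}\right) + 3758 = \left(- \frac{475701}{1199}\right) \left(- \frac{1}{934}\right) + 3758 = \frac{475701}{1119866} + 3758 = \frac{4208932129}{1119866}$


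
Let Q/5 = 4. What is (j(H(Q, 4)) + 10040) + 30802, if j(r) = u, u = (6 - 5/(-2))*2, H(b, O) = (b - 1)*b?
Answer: 40859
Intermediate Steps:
Q = 20 (Q = 5*4 = 20)
H(b, O) = b*(-1 + b) (H(b, O) = (-1 + b)*b = b*(-1 + b))
u = 17 (u = (6 - 5*(-1/2))*2 = (6 + 5/2)*2 = (17/2)*2 = 17)
j(r) = 17
(j(H(Q, 4)) + 10040) + 30802 = (17 + 10040) + 30802 = 10057 + 30802 = 40859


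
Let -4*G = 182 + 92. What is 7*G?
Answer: -959/2 ≈ -479.50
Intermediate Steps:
G = -137/2 (G = -(182 + 92)/4 = -1/4*274 = -137/2 ≈ -68.500)
7*G = 7*(-137/2) = -959/2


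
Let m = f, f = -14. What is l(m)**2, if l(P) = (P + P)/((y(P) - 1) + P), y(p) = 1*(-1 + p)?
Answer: 196/225 ≈ 0.87111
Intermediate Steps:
y(p) = -1 + p
m = -14
l(P) = 2*P/(-2 + 2*P) (l(P) = (P + P)/(((-1 + P) - 1) + P) = (2*P)/((-2 + P) + P) = (2*P)/(-2 + 2*P) = 2*P/(-2 + 2*P))
l(m)**2 = (-14/(-1 - 14))**2 = (-14/(-15))**2 = (-14*(-1/15))**2 = (14/15)**2 = 196/225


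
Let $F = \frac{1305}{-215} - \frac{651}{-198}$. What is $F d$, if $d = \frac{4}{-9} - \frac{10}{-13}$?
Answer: $- \frac{150005}{166023} \approx -0.90352$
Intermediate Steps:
$d = \frac{38}{117}$ ($d = 4 \left(- \frac{1}{9}\right) - - \frac{10}{13} = - \frac{4}{9} + \frac{10}{13} = \frac{38}{117} \approx 0.32479$)
$F = - \frac{7895}{2838}$ ($F = 1305 \left(- \frac{1}{215}\right) - - \frac{217}{66} = - \frac{261}{43} + \frac{217}{66} = - \frac{7895}{2838} \approx -2.7819$)
$F d = \left(- \frac{7895}{2838}\right) \frac{38}{117} = - \frac{150005}{166023}$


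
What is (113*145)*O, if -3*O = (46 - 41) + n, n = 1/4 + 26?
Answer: -2048125/12 ≈ -1.7068e+5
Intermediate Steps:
n = 105/4 (n = ¼ + 26 = 105/4 ≈ 26.250)
O = -125/12 (O = -((46 - 41) + 105/4)/3 = -(5 + 105/4)/3 = -⅓*125/4 = -125/12 ≈ -10.417)
(113*145)*O = (113*145)*(-125/12) = 16385*(-125/12) = -2048125/12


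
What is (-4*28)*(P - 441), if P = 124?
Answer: 35504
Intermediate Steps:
(-4*28)*(P - 441) = (-4*28)*(124 - 441) = -112*(-317) = 35504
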